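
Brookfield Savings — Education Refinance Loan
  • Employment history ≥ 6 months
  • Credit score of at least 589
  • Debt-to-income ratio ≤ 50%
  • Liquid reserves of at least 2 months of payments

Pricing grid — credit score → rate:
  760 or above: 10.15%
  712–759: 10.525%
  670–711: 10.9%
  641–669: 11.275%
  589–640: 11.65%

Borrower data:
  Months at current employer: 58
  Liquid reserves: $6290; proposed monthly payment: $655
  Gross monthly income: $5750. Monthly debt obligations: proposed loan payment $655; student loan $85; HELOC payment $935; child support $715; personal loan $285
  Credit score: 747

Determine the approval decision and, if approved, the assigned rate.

Credit score 747 ≥ 589 (meets minimum)
Liquid reserves cover 6,290/655 = 9.6 months — ≥ 2 required
Employment 58 ≥ 6 months
Total monthly debts = (655 + 85 + 935 + 715 + 285) = 2,675. Debt-to-income = 2,675/5,750 = 46.5% — meets 50% limit
All requirements met. Score 747 falls in the 712–759 tier → 10.525%.

Approved at 10.525%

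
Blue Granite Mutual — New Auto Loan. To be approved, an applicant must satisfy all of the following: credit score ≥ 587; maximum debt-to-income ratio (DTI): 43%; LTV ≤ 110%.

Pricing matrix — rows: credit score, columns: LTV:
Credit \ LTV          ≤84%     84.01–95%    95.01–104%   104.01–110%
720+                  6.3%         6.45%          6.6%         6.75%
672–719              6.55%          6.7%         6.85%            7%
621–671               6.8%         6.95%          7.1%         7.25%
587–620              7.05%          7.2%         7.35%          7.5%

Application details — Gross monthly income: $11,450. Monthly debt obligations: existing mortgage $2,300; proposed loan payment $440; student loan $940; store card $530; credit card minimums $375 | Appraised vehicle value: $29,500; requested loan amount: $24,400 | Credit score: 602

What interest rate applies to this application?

Credit score 602 ≥ 587; Total monthly debts = (2,300 + 440 + 940 + 530 + 375) = 4,585. Debt-to-income = 4,585/11,450 = 40% — meets 43% limit
LTV = 24,400/29,500 = 82.7% ≤ 110%
Score 602 is in the 587–620 band; LTV 82.7% is in the ≤84% band → 7.05%.

7.05%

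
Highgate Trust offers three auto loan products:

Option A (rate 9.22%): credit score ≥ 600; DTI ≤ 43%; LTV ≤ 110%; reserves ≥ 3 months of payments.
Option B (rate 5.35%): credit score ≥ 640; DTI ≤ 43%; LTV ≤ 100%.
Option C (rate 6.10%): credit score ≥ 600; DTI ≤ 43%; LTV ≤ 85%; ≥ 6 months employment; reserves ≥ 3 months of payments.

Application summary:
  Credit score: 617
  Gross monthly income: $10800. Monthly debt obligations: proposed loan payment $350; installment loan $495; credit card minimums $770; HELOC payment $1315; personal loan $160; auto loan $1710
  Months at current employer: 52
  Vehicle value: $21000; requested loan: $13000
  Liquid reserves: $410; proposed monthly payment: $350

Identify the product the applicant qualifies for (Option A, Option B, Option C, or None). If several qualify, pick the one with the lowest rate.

Total debts = (350 + 495 + 770 + 1,315 + 160 + 1,710) = 4,800; DTI = 4,800/10,800 = 44.4%.
LTV = 13,000/21,000 = 61.9%.
Reserves = 410/350 = 1.2 months.
Option A: score 617 ≥ 600; DTI 44.4% > 43%; LTV 61.9% ≤ 110%; reserves 1.2 < 3 mo → does not qualify.
Option B: score 617 < 640; DTI 44.4% > 43%; LTV 61.9% ≤ 100% → does not qualify.
Option C: score 617 ≥ 600; DTI 44.4% > 43%; LTV 61.9% ≤ 85%; employment 52 ≥ 6 mo; reserves 1.2 < 3 mo → does not qualify.

None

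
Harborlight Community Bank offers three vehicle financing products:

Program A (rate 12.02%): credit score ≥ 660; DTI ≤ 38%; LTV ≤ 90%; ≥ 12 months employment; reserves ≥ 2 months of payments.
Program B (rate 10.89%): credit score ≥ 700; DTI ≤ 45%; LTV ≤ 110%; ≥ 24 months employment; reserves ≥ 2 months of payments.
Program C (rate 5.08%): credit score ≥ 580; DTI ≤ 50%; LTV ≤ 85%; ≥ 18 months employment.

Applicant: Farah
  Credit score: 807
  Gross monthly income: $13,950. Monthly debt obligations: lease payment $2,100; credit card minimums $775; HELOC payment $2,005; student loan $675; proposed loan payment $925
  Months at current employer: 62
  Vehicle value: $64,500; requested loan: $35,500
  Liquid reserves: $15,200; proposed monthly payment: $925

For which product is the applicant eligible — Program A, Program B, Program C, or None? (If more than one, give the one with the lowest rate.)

Total debts = (2,100 + 775 + 2,005 + 675 + 925) = 6,480; DTI = 6,480/13,950 = 46.5%.
LTV = 35,500/64,500 = 55%.
Reserves = 15,200/925 = 16.4 months.
Program A: score 807 ≥ 660; DTI 46.5% > 38%; LTV 55% ≤ 90%; employment 62 ≥ 12 mo; reserves 16.4 ≥ 2 mo → does not qualify.
Program B: score 807 ≥ 700; DTI 46.5% > 45%; LTV 55% ≤ 110%; employment 62 ≥ 24 mo; reserves 16.4 ≥ 2 mo → does not qualify.
Program C: score 807 ≥ 580; DTI 46.5% ≤ 50%; LTV 55% ≤ 85%; employment 62 ≥ 18 mo → qualifies.

Program C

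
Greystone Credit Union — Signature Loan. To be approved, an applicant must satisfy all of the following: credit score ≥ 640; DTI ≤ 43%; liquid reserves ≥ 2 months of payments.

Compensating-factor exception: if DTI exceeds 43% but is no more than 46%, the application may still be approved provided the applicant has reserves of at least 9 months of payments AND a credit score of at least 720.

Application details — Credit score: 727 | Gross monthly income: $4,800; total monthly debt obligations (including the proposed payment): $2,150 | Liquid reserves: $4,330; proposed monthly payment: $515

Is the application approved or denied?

Denied

Credit score 727 ≥ 640 (meets base)
DTI = 2,150/4,800 = 44.8% > 43% — standard DTI limit exceeded.
Liquid reserves cover 4,330/515 = 8.4 months — ≥ 2 required
44.8% falls in the override range (43%–46%), so the compensating-factor test applies.
Override check — reserves: 8.4 mo (short of 9); score: 727 (ok).
Override conditions not both satisfied; exception does not apply.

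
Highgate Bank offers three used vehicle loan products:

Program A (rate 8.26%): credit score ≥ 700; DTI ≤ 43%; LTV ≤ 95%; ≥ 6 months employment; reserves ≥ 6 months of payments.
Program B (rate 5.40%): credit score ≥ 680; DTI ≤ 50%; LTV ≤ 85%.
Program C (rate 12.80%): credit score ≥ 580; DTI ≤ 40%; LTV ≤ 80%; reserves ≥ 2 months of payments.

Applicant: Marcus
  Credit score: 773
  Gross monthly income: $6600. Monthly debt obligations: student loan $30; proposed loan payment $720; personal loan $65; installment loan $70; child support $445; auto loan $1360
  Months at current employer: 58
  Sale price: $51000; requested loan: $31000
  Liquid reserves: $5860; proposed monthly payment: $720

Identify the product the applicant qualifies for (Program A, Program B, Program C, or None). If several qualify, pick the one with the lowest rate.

Total debts = (30 + 720 + 65 + 70 + 445 + 1,360) = 2,690; DTI = 2,690/6,600 = 40.8%.
LTV = 31,000/51,000 = 60.8%.
Reserves = 5,860/720 = 8.1 months.
Program A: score 773 ≥ 700; DTI 40.8% ≤ 43%; LTV 60.8% ≤ 95%; employment 58 ≥ 6 mo; reserves 8.1 ≥ 6 mo → qualifies.
Program B: score 773 ≥ 680; DTI 40.8% ≤ 50%; LTV 60.8% ≤ 85% → qualifies.
Program C: score 773 ≥ 580; DTI 40.8% > 40%; LTV 60.8% ≤ 80%; reserves 8.1 ≥ 2 mo → does not qualify.
Qualifying: Program A, Program B. Lowest rate is 5.40% → Program B.

Program B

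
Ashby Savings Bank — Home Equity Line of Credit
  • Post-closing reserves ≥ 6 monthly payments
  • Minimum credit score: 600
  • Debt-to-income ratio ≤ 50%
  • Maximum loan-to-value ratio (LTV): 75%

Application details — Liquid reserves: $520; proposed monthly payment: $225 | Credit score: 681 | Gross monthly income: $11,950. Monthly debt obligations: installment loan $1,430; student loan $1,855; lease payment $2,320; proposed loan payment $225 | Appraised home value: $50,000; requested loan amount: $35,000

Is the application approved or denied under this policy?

Reserves = 520/225 = 2.3 months < 6
Credit score 681 ≥ 600 (meets)
Total monthly debts = (1,430 + 1,855 + 2,320 + 225) = 5,830. Debt-to-income = 5,830/11,950 = 48.8% — meets 50% limit
LTV: 35,000 ÷ 50,000 = 70%, within 75% cap
Fails on reserves.

Denied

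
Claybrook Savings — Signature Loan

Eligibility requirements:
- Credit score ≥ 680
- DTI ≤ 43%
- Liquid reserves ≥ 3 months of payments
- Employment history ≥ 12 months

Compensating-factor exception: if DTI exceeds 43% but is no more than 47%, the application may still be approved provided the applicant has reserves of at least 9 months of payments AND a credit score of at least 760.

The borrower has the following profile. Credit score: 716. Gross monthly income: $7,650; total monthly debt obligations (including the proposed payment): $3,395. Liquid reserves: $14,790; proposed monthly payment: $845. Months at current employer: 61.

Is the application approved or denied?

Denied

Credit score 716 ≥ 680 (meets base)
DTI: 3,395 ÷ 7,650 = 44.4%, over the 43% base limit.
Reserves = 14,790/845 = 17.5 months ≥ 3
Employment 61 ≥ 12 months
44.4% falls in the override range (43%–47%), so the compensating-factor test applies.
Reserves 17.5 ≥ 9 months; credit score 716 < 760.
Override conditions not both satisfied; exception does not apply.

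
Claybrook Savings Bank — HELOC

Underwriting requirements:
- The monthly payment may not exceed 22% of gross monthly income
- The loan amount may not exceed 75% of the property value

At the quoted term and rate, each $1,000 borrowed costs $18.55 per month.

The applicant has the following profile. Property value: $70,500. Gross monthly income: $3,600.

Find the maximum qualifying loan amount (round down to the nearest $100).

Payment cap: 22% × $3,600 = $792/month.
At $18.55 per $1,000, that supports 792/18.55 × 1,000 ≈ $42,695 → $42,600.
LTV cap: 75% × $70,500 = $52,875 → $52,800.
Binding constraint: payment-to-income.

$42,600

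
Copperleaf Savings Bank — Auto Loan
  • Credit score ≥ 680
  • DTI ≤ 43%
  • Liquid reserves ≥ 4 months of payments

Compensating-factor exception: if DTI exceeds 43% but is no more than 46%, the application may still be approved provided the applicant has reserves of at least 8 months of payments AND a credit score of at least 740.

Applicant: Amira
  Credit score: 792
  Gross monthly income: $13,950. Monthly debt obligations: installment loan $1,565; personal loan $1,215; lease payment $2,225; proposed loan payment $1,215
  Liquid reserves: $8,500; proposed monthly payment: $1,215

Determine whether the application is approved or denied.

Denied

Credit score 792 ≥ 680 (meets base)
Total debts = (1,565 + 1,215 + 2,225 + 1,215) = 6,220. DTI: 6,220 ÷ 13,950 = 44.6%, over the 43% base limit.
Reserves: 8,500 ÷ 1,215 = 7.0 months (meets 4-month minimum)
DTI 44.6% is within the 43%–46% exception band; checking compensating factors.
Override check — reserves: 7.0 mo (short of 8); score: 792 (ok).
Compensating-factor requirement not fully met.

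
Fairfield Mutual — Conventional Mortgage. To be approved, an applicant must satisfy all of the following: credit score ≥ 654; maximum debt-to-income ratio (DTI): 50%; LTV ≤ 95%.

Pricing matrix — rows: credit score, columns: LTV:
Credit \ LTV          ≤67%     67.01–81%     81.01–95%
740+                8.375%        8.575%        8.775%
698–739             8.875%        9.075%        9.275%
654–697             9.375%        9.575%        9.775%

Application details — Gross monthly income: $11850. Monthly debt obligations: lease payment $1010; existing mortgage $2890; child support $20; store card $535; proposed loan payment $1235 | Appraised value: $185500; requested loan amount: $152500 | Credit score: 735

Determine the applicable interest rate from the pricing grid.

9.275%

Credit score 735 ≥ 654; Total monthly debts = (1,010 + 2,890 + 20 + 535 + 1,235) = 5,690. DTI: 5,690 ÷ 11,850 = 48%, within the 50% cap
Loan-to-value = 152,500/185,500 = 82.2% — pass (95% max)
Row: 735 falls in 698–739. Column: 82.2% falls in 81.01–95%. Rate = 9.275%.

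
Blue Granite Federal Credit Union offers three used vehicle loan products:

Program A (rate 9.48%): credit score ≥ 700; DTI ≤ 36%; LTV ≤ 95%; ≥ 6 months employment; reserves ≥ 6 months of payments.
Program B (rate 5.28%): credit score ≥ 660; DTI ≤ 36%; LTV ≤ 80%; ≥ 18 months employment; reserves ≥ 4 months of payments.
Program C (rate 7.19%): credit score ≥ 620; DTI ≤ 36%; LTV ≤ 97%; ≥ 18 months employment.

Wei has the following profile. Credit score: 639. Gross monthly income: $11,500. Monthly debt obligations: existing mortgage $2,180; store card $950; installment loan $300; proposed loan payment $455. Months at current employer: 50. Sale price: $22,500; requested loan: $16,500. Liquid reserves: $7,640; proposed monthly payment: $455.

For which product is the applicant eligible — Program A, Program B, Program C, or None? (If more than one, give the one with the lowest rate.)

Program C

Total debts = (2,180 + 950 + 300 + 455) = 3,885; DTI = 3,885/11,500 = 33.8%.
LTV = 16,500/22,500 = 73.3%.
Reserves = 7,640/455 = 16.8 months.
Program A: score 639 < 700; DTI 33.8% ≤ 36%; LTV 73.3% ≤ 95%; employment 50 ≥ 6 mo; reserves 16.8 ≥ 6 mo → does not qualify.
Program B: score 639 < 660; DTI 33.8% ≤ 36%; LTV 73.3% ≤ 80%; employment 50 ≥ 18 mo; reserves 16.8 ≥ 4 mo → does not qualify.
Program C: score 639 ≥ 620; DTI 33.8% ≤ 36%; LTV 73.3% ≤ 97%; employment 50 ≥ 18 mo → qualifies.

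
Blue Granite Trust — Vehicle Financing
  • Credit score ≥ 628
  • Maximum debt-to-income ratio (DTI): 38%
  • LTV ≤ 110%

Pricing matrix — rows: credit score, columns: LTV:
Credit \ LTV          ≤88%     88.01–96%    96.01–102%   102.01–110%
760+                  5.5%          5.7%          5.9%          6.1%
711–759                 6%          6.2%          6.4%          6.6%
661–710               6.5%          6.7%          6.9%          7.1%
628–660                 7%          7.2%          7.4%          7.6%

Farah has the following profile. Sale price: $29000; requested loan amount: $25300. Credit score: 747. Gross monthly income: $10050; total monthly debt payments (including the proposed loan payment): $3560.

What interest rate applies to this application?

6%

Credit score 747 ≥ 628; DTI: 3,560 ÷ 10,050 = 35.4%, within the 38% cap
LTV: 25,300 ÷ 29,000 = 87.2%, within 110% cap
Score 747 is in the 711–759 band; LTV 87.2% is in the ≤88% band → 6%.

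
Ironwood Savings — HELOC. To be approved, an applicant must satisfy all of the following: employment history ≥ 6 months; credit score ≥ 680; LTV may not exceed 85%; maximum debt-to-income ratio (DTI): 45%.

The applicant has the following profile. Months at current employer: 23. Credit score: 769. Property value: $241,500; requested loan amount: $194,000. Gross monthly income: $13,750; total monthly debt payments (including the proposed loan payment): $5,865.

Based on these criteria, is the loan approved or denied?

Employment 23 ≥ 6 months
Credit score 769 ≥ 680 (meets)
Loan-to-value = 194,000/241,500 = 80.3% — pass (85% max)
Debt-to-income = 5,865/13,750 = 42.7% — meets 45% limit
All criteria satisfied.

Approved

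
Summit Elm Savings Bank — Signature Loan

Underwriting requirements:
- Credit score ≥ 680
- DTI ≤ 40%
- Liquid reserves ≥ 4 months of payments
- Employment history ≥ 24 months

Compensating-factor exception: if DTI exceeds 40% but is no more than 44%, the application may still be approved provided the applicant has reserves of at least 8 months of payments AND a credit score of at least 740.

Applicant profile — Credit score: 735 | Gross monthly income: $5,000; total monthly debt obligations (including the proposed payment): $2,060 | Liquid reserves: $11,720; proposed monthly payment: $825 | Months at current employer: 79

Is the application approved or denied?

Denied

Credit score 735 ≥ 680 (meets base)
DTI = 2,060/5,000 = 41.2% > 40% — standard DTI limit exceeded.
Liquid reserves cover 11,720/825 = 14.2 months — ≥ 4 required
Employment 79 ≥ 24 months
41.2% falls in the override range (40%–44%), so the compensating-factor test applies.
Override check — reserves: 14.2 mo (ok); score: 735 (below 740).
Compensating-factor requirement not fully met.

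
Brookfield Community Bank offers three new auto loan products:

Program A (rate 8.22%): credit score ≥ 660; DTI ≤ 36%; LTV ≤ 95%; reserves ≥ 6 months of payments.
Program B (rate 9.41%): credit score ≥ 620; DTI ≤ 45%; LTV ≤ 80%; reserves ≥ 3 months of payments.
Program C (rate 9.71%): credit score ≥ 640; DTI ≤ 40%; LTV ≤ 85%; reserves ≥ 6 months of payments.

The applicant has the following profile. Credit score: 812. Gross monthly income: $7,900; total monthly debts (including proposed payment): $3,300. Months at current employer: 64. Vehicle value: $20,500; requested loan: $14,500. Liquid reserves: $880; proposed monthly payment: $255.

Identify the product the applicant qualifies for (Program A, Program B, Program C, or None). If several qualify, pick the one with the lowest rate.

Program B

DTI = 3,300/7,900 = 41.8%.
LTV = 14,500/20,500 = 70.7%.
Reserves = 880/255 = 3.5 months.
Program A: score 812 ≥ 660; DTI 41.8% > 36%; LTV 70.7% ≤ 95%; reserves 3.5 < 6 mo → does not qualify.
Program B: score 812 ≥ 620; DTI 41.8% ≤ 45%; LTV 70.7% ≤ 80%; reserves 3.5 ≥ 3 mo → qualifies.
Program C: score 812 ≥ 640; DTI 41.8% > 40%; LTV 70.7% ≤ 85%; reserves 3.5 < 6 mo → does not qualify.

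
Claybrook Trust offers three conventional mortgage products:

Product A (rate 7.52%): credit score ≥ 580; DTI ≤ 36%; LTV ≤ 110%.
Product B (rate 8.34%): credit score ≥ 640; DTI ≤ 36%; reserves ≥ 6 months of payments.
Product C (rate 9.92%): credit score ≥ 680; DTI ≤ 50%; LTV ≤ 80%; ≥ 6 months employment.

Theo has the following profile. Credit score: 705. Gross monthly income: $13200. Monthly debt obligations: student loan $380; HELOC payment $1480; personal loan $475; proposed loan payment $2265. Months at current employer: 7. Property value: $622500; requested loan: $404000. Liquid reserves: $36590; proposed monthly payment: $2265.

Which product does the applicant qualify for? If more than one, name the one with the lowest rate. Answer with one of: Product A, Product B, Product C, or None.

Total debts = (380 + 1,480 + 475 + 2,265) = 4,600; DTI = 4,600/13,200 = 34.8%.
LTV = 404,000/622,500 = 64.9%.
Reserves = 36,590/2,265 = 16.2 months.
Product A: score 705 ≥ 580; DTI 34.8% ≤ 36%; LTV 64.9% ≤ 110% → qualifies.
Product B: score 705 ≥ 640; DTI 34.8% ≤ 36%; reserves 16.2 ≥ 6 mo → qualifies.
Product C: score 705 ≥ 680; DTI 34.8% ≤ 50%; LTV 64.9% ≤ 80%; employment 7 ≥ 6 mo → qualifies.
Qualifying: Product A, Product B, Product C. Lowest rate is 7.52% → Product A.

Product A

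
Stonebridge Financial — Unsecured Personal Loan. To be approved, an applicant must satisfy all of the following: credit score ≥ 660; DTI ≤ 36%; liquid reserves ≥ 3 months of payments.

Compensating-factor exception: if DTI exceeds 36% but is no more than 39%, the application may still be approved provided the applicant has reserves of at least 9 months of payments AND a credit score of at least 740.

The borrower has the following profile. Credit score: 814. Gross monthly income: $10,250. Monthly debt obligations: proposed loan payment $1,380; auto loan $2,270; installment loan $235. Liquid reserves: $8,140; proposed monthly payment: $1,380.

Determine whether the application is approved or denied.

Denied

Credit score 814 ≥ 660 (meets base)
Total debts = (1,380 + 2,270 + 235) = 3,885. DTI = 3,885/10,250 = 37.9% > 36% — standard DTI limit exceeded.
Reserves = 8,140/1,380 = 5.9 months ≥ 3
DTI 37.9% is within the 36%–39% exception band; checking compensating factors.
Reserves 5.9 < 9 months; credit score 814 ≥ 740.
Override conditions not both satisfied; exception does not apply.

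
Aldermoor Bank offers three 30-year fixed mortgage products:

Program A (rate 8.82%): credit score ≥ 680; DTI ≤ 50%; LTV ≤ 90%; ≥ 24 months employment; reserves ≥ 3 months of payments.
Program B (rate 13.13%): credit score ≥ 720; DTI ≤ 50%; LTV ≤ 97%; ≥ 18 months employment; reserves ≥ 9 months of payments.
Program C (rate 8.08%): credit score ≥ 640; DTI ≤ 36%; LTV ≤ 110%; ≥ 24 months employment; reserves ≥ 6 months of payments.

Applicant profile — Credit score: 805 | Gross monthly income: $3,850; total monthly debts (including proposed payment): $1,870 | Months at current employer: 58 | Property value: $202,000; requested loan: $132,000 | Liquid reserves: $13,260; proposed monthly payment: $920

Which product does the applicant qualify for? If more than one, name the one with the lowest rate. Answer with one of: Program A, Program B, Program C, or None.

Program A

DTI = 1,870/3,850 = 48.6%.
LTV = 132,000/202,000 = 65.3%.
Reserves = 13,260/920 = 14.4 months.
Program A: score 805 ≥ 680; DTI 48.6% ≤ 50%; LTV 65.3% ≤ 90%; employment 58 ≥ 24 mo; reserves 14.4 ≥ 3 mo → qualifies.
Program B: score 805 ≥ 720; DTI 48.6% ≤ 50%; LTV 65.3% ≤ 97%; employment 58 ≥ 18 mo; reserves 14.4 ≥ 9 mo → qualifies.
Program C: score 805 ≥ 640; DTI 48.6% > 36%; LTV 65.3% ≤ 110%; employment 58 ≥ 24 mo; reserves 14.4 ≥ 6 mo → does not qualify.
Qualifying: Program A, Program B. Lowest rate is 8.82% → Program A.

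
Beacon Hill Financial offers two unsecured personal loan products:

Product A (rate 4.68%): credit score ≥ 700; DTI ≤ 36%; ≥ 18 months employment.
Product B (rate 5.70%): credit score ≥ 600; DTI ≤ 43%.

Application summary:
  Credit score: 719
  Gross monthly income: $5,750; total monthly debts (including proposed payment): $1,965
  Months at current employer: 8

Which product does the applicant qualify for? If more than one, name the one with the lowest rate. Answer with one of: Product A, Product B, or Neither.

Product B

DTI = 1,965/5,750 = 34.2%.
Product A: score 719 ≥ 700; DTI 34.2% ≤ 36%; employment 8 < 18 mo → does not qualify.
Product B: score 719 ≥ 600; DTI 34.2% ≤ 43% → qualifies.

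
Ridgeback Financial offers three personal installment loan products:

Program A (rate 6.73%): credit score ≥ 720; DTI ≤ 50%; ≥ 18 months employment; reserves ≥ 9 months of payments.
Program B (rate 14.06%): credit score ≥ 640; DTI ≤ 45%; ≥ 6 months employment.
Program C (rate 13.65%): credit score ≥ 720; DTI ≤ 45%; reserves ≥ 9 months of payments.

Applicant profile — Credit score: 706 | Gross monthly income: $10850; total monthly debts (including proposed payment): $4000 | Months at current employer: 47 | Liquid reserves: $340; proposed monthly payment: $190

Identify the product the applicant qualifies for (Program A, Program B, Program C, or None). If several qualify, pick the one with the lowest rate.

Program B

DTI = 4,000/10,850 = 36.9%.
Reserves = 340/190 = 1.8 months.
Program A: score 706 < 720; DTI 36.9% ≤ 50%; employment 47 ≥ 18 mo; reserves 1.8 < 9 mo → does not qualify.
Program B: score 706 ≥ 640; DTI 36.9% ≤ 45%; employment 47 ≥ 6 mo → qualifies.
Program C: score 706 < 720; DTI 36.9% ≤ 45%; reserves 1.8 < 9 mo → does not qualify.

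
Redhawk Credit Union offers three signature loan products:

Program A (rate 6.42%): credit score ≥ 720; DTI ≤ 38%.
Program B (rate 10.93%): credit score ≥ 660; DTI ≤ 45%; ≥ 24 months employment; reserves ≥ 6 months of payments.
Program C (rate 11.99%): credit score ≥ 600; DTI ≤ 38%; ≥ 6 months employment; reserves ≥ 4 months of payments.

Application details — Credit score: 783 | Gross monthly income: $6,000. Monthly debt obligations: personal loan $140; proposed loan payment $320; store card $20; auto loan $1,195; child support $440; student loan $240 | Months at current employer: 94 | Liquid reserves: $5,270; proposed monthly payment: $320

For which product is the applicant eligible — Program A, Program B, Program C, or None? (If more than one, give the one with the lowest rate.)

Program B

Total debts = (140 + 320 + 20 + 1,195 + 440 + 240) = 2,355; DTI = 2,355/6,000 = 39.2%.
Reserves = 5,270/320 = 16.5 months.
Program A: score 783 ≥ 720; DTI 39.2% > 38% → does not qualify.
Program B: score 783 ≥ 660; DTI 39.2% ≤ 45%; employment 94 ≥ 24 mo; reserves 16.5 ≥ 6 mo → qualifies.
Program C: score 783 ≥ 600; DTI 39.2% > 38%; employment 94 ≥ 6 mo; reserves 16.5 ≥ 4 mo → does not qualify.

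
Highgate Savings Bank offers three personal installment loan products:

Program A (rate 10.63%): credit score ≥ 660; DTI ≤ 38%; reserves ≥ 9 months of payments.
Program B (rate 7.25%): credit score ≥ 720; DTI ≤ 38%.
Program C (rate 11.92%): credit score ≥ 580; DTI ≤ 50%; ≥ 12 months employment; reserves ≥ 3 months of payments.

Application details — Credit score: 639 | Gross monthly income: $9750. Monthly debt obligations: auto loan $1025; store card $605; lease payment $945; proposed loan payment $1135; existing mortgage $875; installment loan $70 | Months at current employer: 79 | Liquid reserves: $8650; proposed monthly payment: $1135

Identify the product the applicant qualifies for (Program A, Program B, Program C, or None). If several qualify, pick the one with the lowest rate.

Total debts = (1,025 + 605 + 945 + 1,135 + 875 + 70) = 4,655; DTI = 4,655/9,750 = 47.7%.
Reserves = 8,650/1,135 = 7.6 months.
Program A: score 639 < 660; DTI 47.7% > 38%; reserves 7.6 < 9 mo → does not qualify.
Program B: score 639 < 720; DTI 47.7% > 38% → does not qualify.
Program C: score 639 ≥ 580; DTI 47.7% ≤ 50%; employment 79 ≥ 12 mo; reserves 7.6 ≥ 3 mo → qualifies.

Program C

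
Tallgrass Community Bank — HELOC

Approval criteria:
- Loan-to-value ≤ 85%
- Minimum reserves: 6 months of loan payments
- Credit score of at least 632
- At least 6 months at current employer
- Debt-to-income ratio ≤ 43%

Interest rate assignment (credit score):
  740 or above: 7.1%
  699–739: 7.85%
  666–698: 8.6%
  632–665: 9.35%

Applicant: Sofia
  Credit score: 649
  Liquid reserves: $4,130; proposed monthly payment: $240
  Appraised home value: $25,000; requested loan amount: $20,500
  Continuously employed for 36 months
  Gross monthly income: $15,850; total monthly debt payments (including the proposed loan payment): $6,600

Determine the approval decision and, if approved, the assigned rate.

Credit score 649 ≥ 632 (meets minimum)
DTI = 6,600/15,850 = 41.6% ≤ 43%
Loan-to-value = 20,500/25,000 = 82% — pass (85% max)
Liquid reserves cover 4,130/240 = 17.2 months — ≥ 6 required
Employment 36 ≥ 6 months
All requirements met. Score 649 falls in the 632–665 tier → 9.35%.

Approved at 9.35%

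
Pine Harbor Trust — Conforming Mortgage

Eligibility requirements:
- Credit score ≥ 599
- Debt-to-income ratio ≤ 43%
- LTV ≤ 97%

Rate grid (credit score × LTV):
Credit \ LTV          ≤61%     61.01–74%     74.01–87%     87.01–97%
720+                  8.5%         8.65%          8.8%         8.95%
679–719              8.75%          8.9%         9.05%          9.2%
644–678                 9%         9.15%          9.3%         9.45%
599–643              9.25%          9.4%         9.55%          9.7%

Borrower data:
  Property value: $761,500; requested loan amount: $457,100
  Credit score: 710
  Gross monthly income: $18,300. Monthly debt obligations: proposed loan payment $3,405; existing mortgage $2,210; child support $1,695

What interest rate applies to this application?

Credit score 710 ≥ 599; Total monthly debts = (3,405 + 2,210 + 1,695) = 7,310. Debt-to-income = 7,310/18,300 = 39.9% — meets 43% limit
LTV: 457,100 ÷ 761,500 = 60%, within 97% cap
Score 710 is in the 679–719 band; LTV 60% is in the ≤61% band → 8.75%.

8.75%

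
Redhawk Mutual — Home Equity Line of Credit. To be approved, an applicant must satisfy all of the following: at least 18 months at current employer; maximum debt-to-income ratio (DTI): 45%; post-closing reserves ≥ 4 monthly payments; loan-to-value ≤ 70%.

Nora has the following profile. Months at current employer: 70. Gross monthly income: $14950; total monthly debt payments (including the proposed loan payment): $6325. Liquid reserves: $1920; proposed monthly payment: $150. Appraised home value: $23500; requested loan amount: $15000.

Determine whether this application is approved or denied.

Approved

Employment 70 ≥ 18 months
Debt-to-income = 6,325/14,950 = 42.3% — meets 45% limit
Liquid reserves cover 1,920/150 = 12.8 months — ≥ 4 required
LTV: 15,000 ÷ 23,500 = 63.8%, within 70% cap
All criteria satisfied.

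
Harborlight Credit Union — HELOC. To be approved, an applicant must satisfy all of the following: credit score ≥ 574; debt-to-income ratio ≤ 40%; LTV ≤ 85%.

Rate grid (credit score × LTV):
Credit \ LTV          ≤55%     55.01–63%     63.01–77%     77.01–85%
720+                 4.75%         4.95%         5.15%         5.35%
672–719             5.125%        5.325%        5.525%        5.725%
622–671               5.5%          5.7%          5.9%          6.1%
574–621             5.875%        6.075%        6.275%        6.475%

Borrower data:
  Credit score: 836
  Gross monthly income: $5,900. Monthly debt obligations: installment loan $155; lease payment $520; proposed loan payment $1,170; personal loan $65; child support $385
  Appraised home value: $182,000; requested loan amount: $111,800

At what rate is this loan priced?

4.95%

Credit score 836 ≥ 574; Total monthly debts = (155 + 520 + 1,170 + 65 + 385) = 2,295. Debt-to-income = 2,295/5,900 = 38.9% — meets 40% limit
LTV = 111,800/182,000 = 61.4% ≤ 85%
Score 836 is in the 720+ band; LTV 61.4% is in the 55.01–63% band → 4.95%.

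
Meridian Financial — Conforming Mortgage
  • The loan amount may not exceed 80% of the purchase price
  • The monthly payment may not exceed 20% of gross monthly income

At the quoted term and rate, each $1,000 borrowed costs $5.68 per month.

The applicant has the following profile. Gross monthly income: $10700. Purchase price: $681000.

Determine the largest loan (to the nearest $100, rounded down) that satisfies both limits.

Payment cap: 20% × $10,700 = $2,140/month.
At $5.68 per $1,000, that supports 2,140/5.68 × 1,000 ≈ $376,760 → $376,700.
LTV cap: 80% × $681,000 = $544,800 → $544,800.
Binding constraint: payment-to-income.

$376,700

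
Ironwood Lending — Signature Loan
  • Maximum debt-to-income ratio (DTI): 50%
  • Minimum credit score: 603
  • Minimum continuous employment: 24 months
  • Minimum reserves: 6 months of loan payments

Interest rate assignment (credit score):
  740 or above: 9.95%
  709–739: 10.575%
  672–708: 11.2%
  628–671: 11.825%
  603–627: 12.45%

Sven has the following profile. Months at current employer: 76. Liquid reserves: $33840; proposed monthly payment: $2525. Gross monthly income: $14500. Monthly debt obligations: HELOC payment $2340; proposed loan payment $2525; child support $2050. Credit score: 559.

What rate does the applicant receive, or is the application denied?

Credit score 559 < 603 (below minimum)
Employment 76 ≥ 24 months
Total monthly debts = (2,340 + 2,525 + 2,050) = 6,915. Debt-to-income = 6,915/14,500 = 47.7% — meets 50% limit
Reserves: 33,840 ÷ 2,525 = 13.4 months (meets 6-month minimum)
Not all requirements met → denied.

Denied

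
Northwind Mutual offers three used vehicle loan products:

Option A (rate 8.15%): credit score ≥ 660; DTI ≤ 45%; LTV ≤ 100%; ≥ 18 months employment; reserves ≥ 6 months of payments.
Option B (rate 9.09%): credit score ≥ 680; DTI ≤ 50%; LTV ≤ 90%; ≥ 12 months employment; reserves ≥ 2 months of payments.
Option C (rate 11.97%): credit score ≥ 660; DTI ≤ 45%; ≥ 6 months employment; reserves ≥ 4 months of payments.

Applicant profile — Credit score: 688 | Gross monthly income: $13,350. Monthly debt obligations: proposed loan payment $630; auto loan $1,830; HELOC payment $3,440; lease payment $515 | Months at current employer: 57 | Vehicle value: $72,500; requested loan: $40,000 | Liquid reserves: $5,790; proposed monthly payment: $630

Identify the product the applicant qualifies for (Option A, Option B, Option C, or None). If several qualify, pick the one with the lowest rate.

Total debts = (630 + 1,830 + 3,440 + 515) = 6,415; DTI = 6,415/13,350 = 48.1%.
LTV = 40,000/72,500 = 55.2%.
Reserves = 5,790/630 = 9.2 months.
Option A: score 688 ≥ 660; DTI 48.1% > 45%; LTV 55.2% ≤ 100%; employment 57 ≥ 18 mo; reserves 9.2 ≥ 6 mo → does not qualify.
Option B: score 688 ≥ 680; DTI 48.1% ≤ 50%; LTV 55.2% ≤ 90%; employment 57 ≥ 12 mo; reserves 9.2 ≥ 2 mo → qualifies.
Option C: score 688 ≥ 660; DTI 48.1% > 45%; employment 57 ≥ 6 mo; reserves 9.2 ≥ 4 mo → does not qualify.

Option B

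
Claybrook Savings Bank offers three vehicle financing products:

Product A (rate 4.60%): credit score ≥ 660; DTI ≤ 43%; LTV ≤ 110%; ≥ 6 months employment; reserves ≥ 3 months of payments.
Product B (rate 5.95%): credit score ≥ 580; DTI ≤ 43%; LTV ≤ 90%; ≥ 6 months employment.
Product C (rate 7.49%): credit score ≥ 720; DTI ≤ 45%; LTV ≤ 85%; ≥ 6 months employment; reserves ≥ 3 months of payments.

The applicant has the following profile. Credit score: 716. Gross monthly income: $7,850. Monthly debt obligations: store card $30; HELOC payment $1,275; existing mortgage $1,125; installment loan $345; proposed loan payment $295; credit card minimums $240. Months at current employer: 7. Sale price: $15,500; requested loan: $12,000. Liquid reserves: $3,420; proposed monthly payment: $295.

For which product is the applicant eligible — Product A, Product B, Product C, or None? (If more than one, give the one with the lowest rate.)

Product A

Total debts = (30 + 1,275 + 1,125 + 345 + 295 + 240) = 3,310; DTI = 3,310/7,850 = 42.2%.
LTV = 12,000/15,500 = 77.4%.
Reserves = 3,420/295 = 11.6 months.
Product A: score 716 ≥ 660; DTI 42.2% ≤ 43%; LTV 77.4% ≤ 110%; employment 7 ≥ 6 mo; reserves 11.6 ≥ 3 mo → qualifies.
Product B: score 716 ≥ 580; DTI 42.2% ≤ 43%; LTV 77.4% ≤ 90%; employment 7 ≥ 6 mo → qualifies.
Product C: score 716 < 720; DTI 42.2% ≤ 45%; LTV 77.4% ≤ 85%; employment 7 ≥ 6 mo; reserves 11.6 ≥ 3 mo → does not qualify.
Qualifying: Product A, Product B. Lowest rate is 4.60% → Product A.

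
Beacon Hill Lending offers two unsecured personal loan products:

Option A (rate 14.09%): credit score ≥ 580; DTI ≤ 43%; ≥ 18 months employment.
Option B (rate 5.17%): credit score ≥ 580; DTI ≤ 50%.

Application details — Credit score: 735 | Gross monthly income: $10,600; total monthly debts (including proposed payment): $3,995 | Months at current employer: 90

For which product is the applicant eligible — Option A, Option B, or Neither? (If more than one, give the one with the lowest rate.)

Option B

DTI = 3,995/10,600 = 37.7%.
Option A: score 735 ≥ 580; DTI 37.7% ≤ 43%; employment 90 ≥ 18 mo → qualifies.
Option B: score 735 ≥ 580; DTI 37.7% ≤ 50% → qualifies.
Qualifying: Option A, Option B. Lowest rate is 5.17% → Option B.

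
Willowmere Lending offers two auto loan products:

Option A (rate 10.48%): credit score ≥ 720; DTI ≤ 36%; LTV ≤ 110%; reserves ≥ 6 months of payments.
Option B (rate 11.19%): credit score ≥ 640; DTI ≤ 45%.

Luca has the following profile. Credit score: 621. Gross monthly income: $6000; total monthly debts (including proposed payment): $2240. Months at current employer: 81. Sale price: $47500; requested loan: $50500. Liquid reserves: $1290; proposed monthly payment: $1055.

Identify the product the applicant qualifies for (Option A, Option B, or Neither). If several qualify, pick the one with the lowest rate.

Neither

DTI = 2,240/6,000 = 37.3%.
LTV = 50,500/47,500 = 106.3%.
Reserves = 1,290/1,055 = 1.2 months.
Option A: score 621 < 720; DTI 37.3% > 36%; LTV 106.3% ≤ 110%; reserves 1.2 < 6 mo → does not qualify.
Option B: score 621 < 640; DTI 37.3% ≤ 45% → does not qualify.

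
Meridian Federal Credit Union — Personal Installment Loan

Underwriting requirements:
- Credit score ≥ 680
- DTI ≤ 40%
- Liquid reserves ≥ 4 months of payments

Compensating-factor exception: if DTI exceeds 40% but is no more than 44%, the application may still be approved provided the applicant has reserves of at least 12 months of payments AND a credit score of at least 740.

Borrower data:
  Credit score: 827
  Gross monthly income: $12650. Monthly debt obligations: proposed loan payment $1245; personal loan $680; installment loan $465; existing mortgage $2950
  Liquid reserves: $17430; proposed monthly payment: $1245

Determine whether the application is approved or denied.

Credit score 827 ≥ 680 (meets base)
Total debts = (1,245 + 680 + 465 + 2,950) = 5,340. DTI = 5,340/12,650 = 42.2% > 40% — standard DTI limit exceeded.
Reserves = 17,430/1,245 = 14.0 months ≥ 4
DTI 42.2% is within the 40%–44% exception band; checking compensating factors.
Reserves 14.0 ≥ 12 months; credit score 827 ≥ 740.
Both override conditions satisfied; DTI exception granted.

Approved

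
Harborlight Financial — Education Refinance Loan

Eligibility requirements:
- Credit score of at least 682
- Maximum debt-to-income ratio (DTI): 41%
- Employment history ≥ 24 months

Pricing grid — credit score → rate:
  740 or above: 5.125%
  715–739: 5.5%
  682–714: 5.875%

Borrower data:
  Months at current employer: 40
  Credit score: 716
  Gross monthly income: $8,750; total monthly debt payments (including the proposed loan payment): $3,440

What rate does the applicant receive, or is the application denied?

Approved at 5.5%

Credit score 716 ≥ 682 (meets minimum)
Debt-to-income = 3,440/8,750 = 39.3% — meets 41% limit
Employment 40 ≥ 24 months
All requirements met. Score 716 falls in the 715–739 tier → 5.5%.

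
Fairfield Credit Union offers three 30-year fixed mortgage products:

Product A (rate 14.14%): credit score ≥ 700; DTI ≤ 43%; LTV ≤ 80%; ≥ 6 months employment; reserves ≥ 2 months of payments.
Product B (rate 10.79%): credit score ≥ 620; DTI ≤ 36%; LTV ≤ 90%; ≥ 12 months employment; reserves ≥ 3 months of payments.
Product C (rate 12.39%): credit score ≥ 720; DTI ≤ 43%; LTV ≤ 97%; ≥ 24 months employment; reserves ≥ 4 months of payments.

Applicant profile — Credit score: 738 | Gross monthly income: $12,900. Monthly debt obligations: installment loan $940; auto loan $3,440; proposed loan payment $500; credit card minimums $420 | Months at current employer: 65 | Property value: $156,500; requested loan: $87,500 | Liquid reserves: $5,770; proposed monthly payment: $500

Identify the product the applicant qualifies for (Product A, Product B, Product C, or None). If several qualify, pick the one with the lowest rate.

Product C

Total debts = (940 + 3,440 + 500 + 420) = 5,300; DTI = 5,300/12,900 = 41.1%.
LTV = 87,500/156,500 = 55.9%.
Reserves = 5,770/500 = 11.5 months.
Product A: score 738 ≥ 700; DTI 41.1% ≤ 43%; LTV 55.9% ≤ 80%; employment 65 ≥ 6 mo; reserves 11.5 ≥ 2 mo → qualifies.
Product B: score 738 ≥ 620; DTI 41.1% > 36%; LTV 55.9% ≤ 90%; employment 65 ≥ 12 mo; reserves 11.5 ≥ 3 mo → does not qualify.
Product C: score 738 ≥ 720; DTI 41.1% ≤ 43%; LTV 55.9% ≤ 97%; employment 65 ≥ 24 mo; reserves 11.5 ≥ 4 mo → qualifies.
Qualifying: Product A, Product C. Lowest rate is 12.39% → Product C.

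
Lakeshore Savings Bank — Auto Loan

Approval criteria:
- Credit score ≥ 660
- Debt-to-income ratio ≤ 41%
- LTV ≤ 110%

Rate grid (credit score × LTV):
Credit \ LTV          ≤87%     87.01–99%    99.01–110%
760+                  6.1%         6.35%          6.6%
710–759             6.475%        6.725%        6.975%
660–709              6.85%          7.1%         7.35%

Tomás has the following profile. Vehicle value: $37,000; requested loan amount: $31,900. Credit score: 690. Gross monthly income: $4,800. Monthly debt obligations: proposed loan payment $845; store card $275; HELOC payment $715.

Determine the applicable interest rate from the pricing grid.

6.85%

Credit score 690 ≥ 660; Total monthly debts = (845 + 275 + 715) = 1,835. Debt-to-income = 1,835/4,800 = 38.2% — meets 41% limit
LTV = 31,900/37,000 = 86.2% ≤ 110%
Credit 690 → row 660–709; LTV 86.2% → column ≤87%. Grid cell → 6.85%.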